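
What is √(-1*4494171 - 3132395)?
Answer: I*√7626566 ≈ 2761.6*I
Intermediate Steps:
√(-1*4494171 - 3132395) = √(-4494171 - 3132395) = √(-7626566) = I*√7626566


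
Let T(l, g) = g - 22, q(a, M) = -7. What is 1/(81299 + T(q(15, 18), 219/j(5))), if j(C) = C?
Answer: 5/406604 ≈ 1.2297e-5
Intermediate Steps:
T(l, g) = -22 + g
1/(81299 + T(q(15, 18), 219/j(5))) = 1/(81299 + (-22 + 219/5)) = 1/(81299 + 109/5) = 1/(406604/5) = 5/406604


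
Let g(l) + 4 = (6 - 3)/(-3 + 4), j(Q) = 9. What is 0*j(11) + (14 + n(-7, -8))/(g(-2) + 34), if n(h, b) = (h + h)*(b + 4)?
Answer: 70/33 ≈ 2.1212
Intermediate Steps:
n(h, b) = 2*h*(4 + b) (n(h, b) = (2*h)*(4 + b) = 2*h*(4 + b))
g(l) = -1 (g(l) = -4 + (6 - 3)/(-3 + 4) = -4 + 3/1 = -4 + 3*1 = -4 + 3 = -1)
0*j(11) + (14 + n(-7, -8))/(g(-2) + 34) = 0*9 + (14 + 2*(-7)*(4 - 8))/(-1 + 34) = 0 + (14 + 2*(-7)*(-4))/33 = 0 + (14 + 56)*(1/33) = 0 + 70*(1/33) = 0 + 70/33 = 70/33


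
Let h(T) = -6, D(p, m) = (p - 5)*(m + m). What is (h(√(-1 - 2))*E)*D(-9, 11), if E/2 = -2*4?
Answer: -29568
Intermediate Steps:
D(p, m) = 2*m*(-5 + p) (D(p, m) = (-5 + p)*(2*m) = 2*m*(-5 + p))
E = -16 (E = 2*(-2*4) = 2*(-8) = -16)
(h(√(-1 - 2))*E)*D(-9, 11) = (-6*(-16))*(2*11*(-5 - 9)) = 96*(2*11*(-14)) = 96*(-308) = -29568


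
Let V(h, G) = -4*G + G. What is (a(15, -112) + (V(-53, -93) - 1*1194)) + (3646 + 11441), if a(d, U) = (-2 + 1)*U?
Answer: 14284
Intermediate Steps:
V(h, G) = -3*G
a(d, U) = -U
(a(15, -112) + (V(-53, -93) - 1*1194)) + (3646 + 11441) = (-1*(-112) + (-3*(-93) - 1*1194)) + (3646 + 11441) = (112 + (279 - 1194)) + 15087 = (112 - 915) + 15087 = -803 + 15087 = 14284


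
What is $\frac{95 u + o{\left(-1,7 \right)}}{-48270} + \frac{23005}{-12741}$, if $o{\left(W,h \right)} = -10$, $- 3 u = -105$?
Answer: $- \frac{76845851}{41000538} \approx -1.8743$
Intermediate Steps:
$u = 35$ ($u = \left(- \frac{1}{3}\right) \left(-105\right) = 35$)
$\frac{95 u + o{\left(-1,7 \right)}}{-48270} + \frac{23005}{-12741} = \frac{95 \cdot 35 - 10}{-48270} + \frac{23005}{-12741} = \left(3325 - 10\right) \left(- \frac{1}{48270}\right) + 23005 \left(- \frac{1}{12741}\right) = 3315 \left(- \frac{1}{48270}\right) - \frac{23005}{12741} = - \frac{221}{3218} - \frac{23005}{12741} = - \frac{76845851}{41000538}$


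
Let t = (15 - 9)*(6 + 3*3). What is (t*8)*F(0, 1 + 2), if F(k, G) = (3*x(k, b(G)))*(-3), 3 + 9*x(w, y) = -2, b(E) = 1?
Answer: 3600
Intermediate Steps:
x(w, y) = -5/9 (x(w, y) = -1/3 + (1/9)*(-2) = -1/3 - 2/9 = -5/9)
F(k, G) = 5 (F(k, G) = (3*(-5/9))*(-3) = -5/3*(-3) = 5)
t = 90 (t = 6*(6 + 9) = 6*15 = 90)
(t*8)*F(0, 1 + 2) = (90*8)*5 = 720*5 = 3600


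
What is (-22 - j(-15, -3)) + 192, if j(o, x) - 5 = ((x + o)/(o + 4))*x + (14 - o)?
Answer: 1550/11 ≈ 140.91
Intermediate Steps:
j(o, x) = 19 - o + x*(o + x)/(4 + o) (j(o, x) = 5 + (((x + o)/(o + 4))*x + (14 - o)) = 5 + (((o + x)/(4 + o))*x + (14 - o)) = 5 + (x*(o + x)/(4 + o) + (14 - o)) = 5 + (14 - o + x*(o + x)/(4 + o)) = 19 - o + x*(o + x)/(4 + o))
(-22 - j(-15, -3)) + 192 = (-22 - (76 + (-3)² - 1*(-15)² + 15*(-15) - 15*(-3))/(4 - 15)) + 192 = (-22 - (76 + 9 - 1*225 - 225 + 45)/(-11)) + 192 = (-22 - (-1)*(76 + 9 - 225 - 225 + 45)/11) + 192 = (-22 - (-1)*(-320)/11) + 192 = (-22 - 1*320/11) + 192 = (-22 - 320/11) + 192 = -562/11 + 192 = 1550/11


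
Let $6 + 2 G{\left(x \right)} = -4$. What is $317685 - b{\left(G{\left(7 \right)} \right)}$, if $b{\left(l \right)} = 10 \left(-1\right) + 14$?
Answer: $317681$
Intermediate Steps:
$G{\left(x \right)} = -5$ ($G{\left(x \right)} = -3 + \frac{1}{2} \left(-4\right) = -3 - 2 = -5$)
$b{\left(l \right)} = 4$ ($b{\left(l \right)} = -10 + 14 = 4$)
$317685 - b{\left(G{\left(7 \right)} \right)} = 317685 - 4 = 317681$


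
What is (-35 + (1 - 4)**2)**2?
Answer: 676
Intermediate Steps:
(-35 + (1 - 4)**2)**2 = (-35 + (-3)**2)**2 = (-35 + 9)**2 = (-26)**2 = 676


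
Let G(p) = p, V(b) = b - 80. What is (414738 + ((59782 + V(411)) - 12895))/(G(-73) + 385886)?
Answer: 461956/385813 ≈ 1.1974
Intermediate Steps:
V(b) = -80 + b
(414738 + ((59782 + V(411)) - 12895))/(G(-73) + 385886) = (414738 + ((59782 + (-80 + 411)) - 12895))/(-73 + 385886) = (414738 + ((59782 + 331) - 12895))/385813 = (414738 + (60113 - 12895))*(1/385813) = (414738 + 47218)*(1/385813) = 461956*(1/385813) = 461956/385813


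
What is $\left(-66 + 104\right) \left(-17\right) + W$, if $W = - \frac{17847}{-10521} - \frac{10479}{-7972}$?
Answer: $- \frac{5992188701}{9319268} \approx -642.99$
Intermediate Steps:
$W = \frac{28058427}{9319268}$ ($W = \left(-17847\right) \left(- \frac{1}{10521}\right) - - \frac{10479}{7972} = \frac{1983}{1169} + \frac{10479}{7972} = \frac{28058427}{9319268} \approx 3.0108$)
$\left(-66 + 104\right) \left(-17\right) + W = \left(-66 + 104\right) \left(-17\right) + \frac{28058427}{9319268} = 38 \left(-17\right) + \frac{28058427}{9319268} = -646 + \frac{28058427}{9319268} = - \frac{5992188701}{9319268}$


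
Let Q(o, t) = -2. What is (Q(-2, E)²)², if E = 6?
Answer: 16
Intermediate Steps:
(Q(-2, E)²)² = ((-2)²)² = 4² = 16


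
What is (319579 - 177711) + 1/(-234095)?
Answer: 33210589459/234095 ≈ 1.4187e+5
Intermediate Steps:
(319579 - 177711) + 1/(-234095) = 141868 - 1/234095 = 33210589459/234095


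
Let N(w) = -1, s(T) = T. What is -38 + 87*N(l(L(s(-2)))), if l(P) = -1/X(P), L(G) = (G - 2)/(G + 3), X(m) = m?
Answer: -125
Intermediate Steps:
L(G) = (-2 + G)/(3 + G)
l(P) = -1/P
-38 + 87*N(l(L(s(-2)))) = -38 + 87*(-1) = -38 - 87 = -125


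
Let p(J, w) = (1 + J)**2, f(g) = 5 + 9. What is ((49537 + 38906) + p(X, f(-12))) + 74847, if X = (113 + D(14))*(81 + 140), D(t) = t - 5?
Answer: 727166659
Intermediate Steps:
D(t) = -5 + t
X = 26962 (X = (113 + (-5 + 14))*(81 + 140) = (113 + 9)*221 = 122*221 = 26962)
f(g) = 14
((49537 + 38906) + p(X, f(-12))) + 74847 = ((49537 + 38906) + (1 + 26962)**2) + 74847 = (88443 + 26963**2) + 74847 = (88443 + 727003369) + 74847 = 727091812 + 74847 = 727166659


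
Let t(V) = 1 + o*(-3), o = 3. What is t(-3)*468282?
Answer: -3746256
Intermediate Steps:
t(V) = -8 (t(V) = 1 + 3*(-3) = 1 - 9 = -8)
t(-3)*468282 = -8*468282 = -3746256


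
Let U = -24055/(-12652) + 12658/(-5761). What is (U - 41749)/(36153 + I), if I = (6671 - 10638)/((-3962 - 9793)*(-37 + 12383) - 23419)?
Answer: -516836252576473519861/447556794558688873408 ≈ -1.1548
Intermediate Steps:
U = -21568161/72888172 (U = -24055*(-1/12652) + 12658*(-1/5761) = 24055/12652 - 12658/5761 = -21568161/72888172 ≈ -0.29591)
I = 3967/169842649 (I = -3967/(-13755*12346 - 23419) = -3967/(-169819230 - 23419) = -3967/(-169842649) = -3967*(-1/169842649) = 3967/169842649 ≈ 2.3357e-5)
(U - 41749)/(36153 + I) = (-21568161/72888172 - 41749)/(36153 + 3967/169842649) = -3043029860989/(72888172*6140321293264/169842649) = -3043029860989/72888172*169842649/6140321293264 = -516836252576473519861/447556794558688873408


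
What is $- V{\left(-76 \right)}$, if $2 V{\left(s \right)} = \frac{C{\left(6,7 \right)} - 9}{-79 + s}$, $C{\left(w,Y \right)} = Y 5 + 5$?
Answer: $\frac{1}{10} \approx 0.1$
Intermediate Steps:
$C{\left(w,Y \right)} = 5 + 5 Y$ ($C{\left(w,Y \right)} = 5 Y + 5 = 5 + 5 Y$)
$V{\left(s \right)} = \frac{31}{2 \left(-79 + s\right)}$ ($V{\left(s \right)} = \frac{\left(\left(5 + 5 \cdot 7\right) - 9\right) \frac{1}{-79 + s}}{2} = \frac{\left(\left(5 + 35\right) - 9\right) \frac{1}{-79 + s}}{2} = \frac{\left(40 - 9\right) \frac{1}{-79 + s}}{2} = \frac{31 \frac{1}{-79 + s}}{2} = \frac{31}{2 \left(-79 + s\right)}$)
$- V{\left(-76 \right)} = - \frac{31}{2 \left(-79 - 76\right)} = - \frac{31}{2 \left(-155\right)} = - \frac{31 \left(-1\right)}{2 \cdot 155} = \left(-1\right) \left(- \frac{1}{10}\right) = \frac{1}{10}$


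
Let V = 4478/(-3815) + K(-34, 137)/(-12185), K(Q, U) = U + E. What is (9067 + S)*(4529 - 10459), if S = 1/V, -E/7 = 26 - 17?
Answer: -294868601142365/5484674 ≈ -5.3762e+7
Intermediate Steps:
E = -63 (E = -7*(26 - 17) = -7*9 = -63)
K(Q, U) = -63 + U (K(Q, U) = U - 63 = -63 + U)
V = -10969348/9297155 (V = 4478/(-3815) + (-63 + 137)/(-12185) = 4478*(-1/3815) + 74*(-1/12185) = -4478/3815 - 74/12185 = -10969348/9297155 ≈ -1.1799)
S = -9297155/10969348 (S = 1/(-10969348/9297155) = -9297155/10969348 ≈ -0.84756)
(9067 + S)*(4529 - 10459) = (9067 - 9297155/10969348)*(4529 - 10459) = (99449781161/10969348)*(-5930) = -294868601142365/5484674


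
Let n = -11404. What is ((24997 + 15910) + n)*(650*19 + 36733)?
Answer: 1448095749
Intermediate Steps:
((24997 + 15910) + n)*(650*19 + 36733) = ((24997 + 15910) - 11404)*(650*19 + 36733) = (40907 - 11404)*(12350 + 36733) = 29503*49083 = 1448095749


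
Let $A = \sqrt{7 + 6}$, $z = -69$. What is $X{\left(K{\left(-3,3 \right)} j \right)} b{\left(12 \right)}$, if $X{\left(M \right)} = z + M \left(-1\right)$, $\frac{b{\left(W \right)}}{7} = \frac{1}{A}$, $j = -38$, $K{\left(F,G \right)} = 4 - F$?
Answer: $\frac{1379 \sqrt{13}}{13} \approx 382.47$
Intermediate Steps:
$A = \sqrt{13} \approx 3.6056$
$b{\left(W \right)} = \frac{7 \sqrt{13}}{13}$ ($b{\left(W \right)} = \frac{7}{\sqrt{13}} = 7 \frac{\sqrt{13}}{13} = \frac{7 \sqrt{13}}{13}$)
$X{\left(M \right)} = -69 - M$ ($X{\left(M \right)} = -69 + M \left(-1\right) = -69 - M$)
$X{\left(K{\left(-3,3 \right)} j \right)} b{\left(12 \right)} = \left(-69 - \left(4 - -3\right) \left(-38\right)\right) \frac{7 \sqrt{13}}{13} = \left(-69 - \left(4 + 3\right) \left(-38\right)\right) \frac{7 \sqrt{13}}{13} = \left(-69 - 7 \left(-38\right)\right) \frac{7 \sqrt{13}}{13} = \left(-69 - -266\right) \frac{7 \sqrt{13}}{13} = \left(-69 + 266\right) \frac{7 \sqrt{13}}{13} = 197 \frac{7 \sqrt{13}}{13} = \frac{1379 \sqrt{13}}{13}$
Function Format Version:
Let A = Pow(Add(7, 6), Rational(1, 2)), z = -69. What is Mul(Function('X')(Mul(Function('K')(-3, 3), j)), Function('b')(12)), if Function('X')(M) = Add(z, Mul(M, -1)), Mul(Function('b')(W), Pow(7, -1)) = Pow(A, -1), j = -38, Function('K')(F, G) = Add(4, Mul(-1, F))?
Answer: Mul(Rational(1379, 13), Pow(13, Rational(1, 2))) ≈ 382.47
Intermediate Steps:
A = Pow(13, Rational(1, 2)) ≈ 3.6056
Function('b')(W) = Mul(Rational(7, 13), Pow(13, Rational(1, 2))) (Function('b')(W) = Mul(7, Pow(Pow(13, Rational(1, 2)), -1)) = Mul(7, Mul(Rational(1, 13), Pow(13, Rational(1, 2)))) = Mul(Rational(7, 13), Pow(13, Rational(1, 2))))
Function('X')(M) = Add(-69, Mul(-1, M)) (Function('X')(M) = Add(-69, Mul(M, -1)) = Add(-69, Mul(-1, M)))
Mul(Function('X')(Mul(Function('K')(-3, 3), j)), Function('b')(12)) = Mul(Add(-69, Mul(-1, Mul(Add(4, Mul(-1, -3)), -38))), Mul(Rational(7, 13), Pow(13, Rational(1, 2)))) = Mul(Add(-69, Mul(-1, Mul(Add(4, 3), -38))), Mul(Rational(7, 13), Pow(13, Rational(1, 2)))) = Mul(Add(-69, Mul(-1, Mul(7, -38))), Mul(Rational(7, 13), Pow(13, Rational(1, 2)))) = Mul(Add(-69, Mul(-1, -266)), Mul(Rational(7, 13), Pow(13, Rational(1, 2)))) = Mul(Add(-69, 266), Mul(Rational(7, 13), Pow(13, Rational(1, 2)))) = Mul(197, Mul(Rational(7, 13), Pow(13, Rational(1, 2)))) = Mul(Rational(1379, 13), Pow(13, Rational(1, 2)))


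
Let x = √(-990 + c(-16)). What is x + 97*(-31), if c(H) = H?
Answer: -3007 + I*√1006 ≈ -3007.0 + 31.717*I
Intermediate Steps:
x = I*√1006 (x = √(-990 - 16) = √(-1006) = I*√1006 ≈ 31.717*I)
x + 97*(-31) = I*√1006 + 97*(-31) = I*√1006 - 3007 = -3007 + I*√1006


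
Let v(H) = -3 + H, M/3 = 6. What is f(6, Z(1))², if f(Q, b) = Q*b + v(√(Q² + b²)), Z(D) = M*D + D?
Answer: (111 + √397)² ≈ 17141.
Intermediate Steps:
M = 18 (M = 3*6 = 18)
Z(D) = 19*D (Z(D) = 18*D + D = 19*D)
f(Q, b) = -3 + √(Q² + b²) + Q*b (f(Q, b) = Q*b + (-3 + √(Q² + b²)) = -3 + √(Q² + b²) + Q*b)
f(6, Z(1))² = (-3 + √(6² + (19*1)²) + 6*(19*1))² = (-3 + √(36 + 19²) + 6*19)² = (-3 + √(36 + 361) + 114)² = (-3 + √397 + 114)² = (111 + √397)²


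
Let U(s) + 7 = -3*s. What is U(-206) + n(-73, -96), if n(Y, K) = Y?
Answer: 538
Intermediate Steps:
U(s) = -7 - 3*s
U(-206) + n(-73, -96) = (-7 - 3*(-206)) - 73 = (-7 + 618) - 73 = 611 - 73 = 538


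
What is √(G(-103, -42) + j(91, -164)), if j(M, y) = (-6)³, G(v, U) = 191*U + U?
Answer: 6*I*√230 ≈ 90.995*I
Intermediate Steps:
G(v, U) = 192*U
j(M, y) = -216
√(G(-103, -42) + j(91, -164)) = √(192*(-42) - 216) = √(-8064 - 216) = √(-8280) = 6*I*√230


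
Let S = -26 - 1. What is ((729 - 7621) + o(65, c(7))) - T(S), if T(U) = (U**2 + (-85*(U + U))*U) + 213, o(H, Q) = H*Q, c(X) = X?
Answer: 116551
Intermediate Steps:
S = -27
T(U) = 213 - 169*U**2 (T(U) = (U**2 + (-170*U)*U) + 213 = (U**2 - 170*U**2) + 213 = -169*U**2 + 213 = 213 - 169*U**2)
((729 - 7621) + o(65, c(7))) - T(S) = ((729 - 7621) + 65*7) - (213 - 169*(-27)**2) = (-6892 + 455) - (213 - 169*729) = -6437 - (213 - 123201) = -6437 - 1*(-122988) = -6437 + 122988 = 116551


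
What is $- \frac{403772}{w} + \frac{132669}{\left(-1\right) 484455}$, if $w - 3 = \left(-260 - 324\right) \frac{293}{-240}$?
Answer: $- \frac{1957043508417}{3468536315} \approx -564.23$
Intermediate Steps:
$w = \frac{21479}{30}$ ($w = 3 + \left(-260 - 324\right) \frac{293}{-240} = 3 - 584 \cdot 293 \left(- \frac{1}{240}\right) = 3 - - \frac{21389}{30} = 3 + \frac{21389}{30} = \frac{21479}{30} \approx 715.97$)
$- \frac{403772}{w} + \frac{132669}{\left(-1\right) 484455} = - \frac{403772}{\frac{21479}{30}} + \frac{132669}{\left(-1\right) 484455} = \left(-403772\right) \frac{30}{21479} + \frac{132669}{-484455} = - \frac{12113160}{21479} + 132669 \left(- \frac{1}{484455}\right) = - \frac{12113160}{21479} - \frac{44223}{161485} = - \frac{1957043508417}{3468536315}$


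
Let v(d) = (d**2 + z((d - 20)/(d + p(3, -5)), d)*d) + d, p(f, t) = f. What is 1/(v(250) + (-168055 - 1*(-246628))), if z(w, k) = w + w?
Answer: 11/1559553 ≈ 7.0533e-6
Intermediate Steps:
z(w, k) = 2*w
v(d) = d + d**2 + 2*d*(-20 + d)/(3 + d) (v(d) = (d**2 + (2*((d - 20)/(d + 3)))*d) + d = (d**2 + (2*((-20 + d)/(3 + d)))*d) + d = (d**2 + (2*(-20 + d)/(3 + d))*d) + d = (d**2 + 2*d*(-20 + d)/(3 + d)) + d = d + d**2 + 2*d*(-20 + d)/(3 + d))
1/(v(250) + (-168055 - 1*(-246628))) = 1/(250*(-37 + 250**2 + 6*250)/(3 + 250) + (-168055 - 1*(-246628))) = 1/(250*(-37 + 62500 + 1500)/253 + (-168055 + 246628)) = 1/(250*(1/253)*63963 + 78573) = 1/(695250/11 + 78573) = 1/(1559553/11) = 11/1559553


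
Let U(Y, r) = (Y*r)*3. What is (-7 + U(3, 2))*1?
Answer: 11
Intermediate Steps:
U(Y, r) = 3*Y*r
(-7 + U(3, 2))*1 = (-7 + 3*3*2)*1 = (-7 + 18)*1 = 11*1 = 11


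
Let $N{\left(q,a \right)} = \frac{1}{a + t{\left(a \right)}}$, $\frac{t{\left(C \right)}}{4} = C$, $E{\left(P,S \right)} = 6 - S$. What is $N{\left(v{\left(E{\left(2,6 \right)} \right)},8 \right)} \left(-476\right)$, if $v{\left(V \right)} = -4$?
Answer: $- \frac{119}{10} \approx -11.9$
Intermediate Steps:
$t{\left(C \right)} = 4 C$
$N{\left(q,a \right)} = \frac{1}{5 a}$ ($N{\left(q,a \right)} = \frac{1}{a + 4 a} = \frac{1}{5 a}$)
$N{\left(v{\left(E{\left(2,6 \right)} \right)},8 \right)} \left(-476\right) = \frac{1}{5 \cdot 8} \left(-476\right) = \frac{1}{5} \cdot \frac{1}{8} \left(-476\right) = \frac{1}{40} \left(-476\right) = - \frac{119}{10}$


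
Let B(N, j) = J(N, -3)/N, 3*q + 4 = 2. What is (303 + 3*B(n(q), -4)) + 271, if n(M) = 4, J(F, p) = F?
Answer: 577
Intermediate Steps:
q = -⅔ (q = -4/3 + (⅓)*2 = -4/3 + ⅔ = -⅔ ≈ -0.66667)
B(N, j) = 1 (B(N, j) = N/N = 1)
(303 + 3*B(n(q), -4)) + 271 = (303 + 3*1) + 271 = (303 + 3) + 271 = 306 + 271 = 577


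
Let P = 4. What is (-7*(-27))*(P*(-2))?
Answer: -1512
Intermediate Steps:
(-7*(-27))*(P*(-2)) = (-7*(-27))*(4*(-2)) = 189*(-8) = -1512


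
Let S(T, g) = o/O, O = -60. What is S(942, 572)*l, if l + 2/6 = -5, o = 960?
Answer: 256/3 ≈ 85.333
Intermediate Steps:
l = -16/3 (l = -1/3 - 5 = -16/3 ≈ -5.3333)
S(T, g) = -16 (S(T, g) = 960/(-60) = 960*(-1/60) = -16)
S(942, 572)*l = -16*(-16/3) = 256/3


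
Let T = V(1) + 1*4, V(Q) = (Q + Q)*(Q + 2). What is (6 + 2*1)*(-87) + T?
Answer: -686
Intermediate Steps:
V(Q) = 2*Q*(2 + Q) (V(Q) = (2*Q)*(2 + Q) = 2*Q*(2 + Q))
T = 10 (T = 2*1*(2 + 1) + 1*4 = 2*1*3 + 4 = 6 + 4 = 10)
(6 + 2*1)*(-87) + T = (6 + 2*1)*(-87) + 10 = (6 + 2)*(-87) + 10 = 8*(-87) + 10 = -696 + 10 = -686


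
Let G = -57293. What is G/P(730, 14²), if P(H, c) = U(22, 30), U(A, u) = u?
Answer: -57293/30 ≈ -1909.8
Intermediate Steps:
P(H, c) = 30
G/P(730, 14²) = -57293/30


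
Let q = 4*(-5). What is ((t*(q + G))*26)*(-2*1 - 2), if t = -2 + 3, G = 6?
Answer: 1456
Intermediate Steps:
q = -20
t = 1
((t*(q + G))*26)*(-2*1 - 2) = ((1*(-20 + 6))*26)*(-2*1 - 2) = ((1*(-14))*26)*(-2 - 2) = -14*26*(-4) = -364*(-4) = 1456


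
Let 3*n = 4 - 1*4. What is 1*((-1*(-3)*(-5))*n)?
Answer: 0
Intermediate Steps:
n = 0 (n = (4 - 1*4)/3 = (4 - 4)/3 = (1/3)*0 = 0)
1*((-1*(-3)*(-5))*n) = 1*((-1*(-3)*(-5))*0) = 1*((3*(-5))*0) = 1*(-15*0) = 1*0 = 0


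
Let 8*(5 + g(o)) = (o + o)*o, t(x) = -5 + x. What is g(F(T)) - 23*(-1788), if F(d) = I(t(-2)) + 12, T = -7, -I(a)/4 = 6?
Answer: 41155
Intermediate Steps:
I(a) = -24 (I(a) = -4*6 = -24)
F(d) = -12 (F(d) = -24 + 12 = -12)
g(o) = -5 + o²/4 (g(o) = -5 + ((o + o)*o)/8 = -5 + ((2*o)*o)/8 = -5 + (2*o²)/8 = -5 + o²/4)
g(F(T)) - 23*(-1788) = (-5 + (¼)*(-12)²) - 23*(-1788) = (-5 + (¼)*144) - 1*(-41124) = (-5 + 36) + 41124 = 31 + 41124 = 41155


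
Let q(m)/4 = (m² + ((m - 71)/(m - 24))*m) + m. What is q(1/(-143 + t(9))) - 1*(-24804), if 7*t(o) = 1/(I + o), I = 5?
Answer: 819258456519595672/33029435046645 ≈ 24804.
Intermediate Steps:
t(o) = 1/(7*(5 + o))
q(m) = 4*m + 4*m² + 4*m*(-71 + m)/(-24 + m) (q(m) = 4*((m² + ((m - 71)/(m - 24))*m) + m) = 4*((m² + ((-71 + m)/(-24 + m))*m) + m) = 4*((m² + m*(-71 + m)/(-24 + m)) + m) = 4*(m + m² + m*(-71 + m)/(-24 + m)) = 4*m + 4*m² + 4*m*(-71 + m)/(-24 + m))
q(1/(-143 + t(9))) - 1*(-24804) = 4*(-95 + (1/(-143 + 1/(7*(5 + 9))))² - 22/(-143 + 1/(7*(5 + 9))))/((-143 + 1/(7*(5 + 9)))*(-24 + 1/(-143 + 1/(7*(5 + 9))))) - 1*(-24804) = 4*(-95 + (1/(-143 + (⅐)/14))² - 22/(-143 + (⅐)/14))/((-143 + (⅐)/14)*(-24 + 1/(-143 + (⅐)/14))) + 24804 = 4*(-95 + (1/(-143 + (⅐)*(1/14)))² - 22/(-143 + (⅐)*(1/14)))/((-143 + (⅐)*(1/14))*(-24 + 1/(-143 + (⅐)*(1/14)))) + 24804 = 4*(-95 + (1/(-143 + 1/98))² - 22/(-143 + 1/98))/((-143 + 1/98)*(-24 + 1/(-143 + 1/98))) + 24804 = 4*(-95 + (1/(-14013/98))² - 22/(-14013/98))/((-14013/98)*(-24 + 1/(-14013/98))) + 24804 = 4*(-98/14013)*(-95 + (-98/14013)² - 22*(-98/14013))/(-24 - 98/14013) + 24804 = 4*(-98/14013)*(-95 + 9604/196364169 + 2156/14013)/(-336410/14013) + 24804 = 4*(-98/14013)*(-14013/336410)*(-18624374423/196364169) + 24804 = -3650377386908/33029435046645 + 24804 = 819258456519595672/33029435046645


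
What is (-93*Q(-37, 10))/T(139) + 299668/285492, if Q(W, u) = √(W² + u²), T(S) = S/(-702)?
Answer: 74917/71373 + 65286*√1469/139 ≈ 18003.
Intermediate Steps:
T(S) = -S/702 (T(S) = S*(-1/702) = -S/702)
(-93*Q(-37, 10))/T(139) + 299668/285492 = (-93*√((-37)² + 10²))/((-1/702*139)) + 299668/285492 = (-93*√(1369 + 100))/(-139/702) + 299668*(1/285492) = -93*√1469*(-702/139) + 74917/71373 = 65286*√1469/139 + 74917/71373 = 74917/71373 + 65286*√1469/139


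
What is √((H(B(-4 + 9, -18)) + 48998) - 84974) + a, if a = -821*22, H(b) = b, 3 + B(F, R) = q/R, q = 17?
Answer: -18062 + I*√1295278/6 ≈ -18062.0 + 189.68*I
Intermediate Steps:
B(F, R) = -3 + 17/R
a = -18062
√((H(B(-4 + 9, -18)) + 48998) - 84974) + a = √(((-3 + 17/(-18)) + 48998) - 84974) - 18062 = √(((-3 + 17*(-1/18)) + 48998) - 84974) - 18062 = √(((-3 - 17/18) + 48998) - 84974) - 18062 = √((-71/18 + 48998) - 84974) - 18062 = √(881893/18 - 84974) - 18062 = √(-647639/18) - 18062 = I*√1295278/6 - 18062 = -18062 + I*√1295278/6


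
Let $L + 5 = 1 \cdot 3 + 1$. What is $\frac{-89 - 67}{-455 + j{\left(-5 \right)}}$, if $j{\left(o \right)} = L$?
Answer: $\frac{13}{38} \approx 0.34211$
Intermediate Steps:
$L = -1$ ($L = -5 + \left(1 \cdot 3 + 1\right) = -5 + \left(3 + 1\right) = -5 + 4 = -1$)
$j{\left(o \right)} = -1$
$\frac{-89 - 67}{-455 + j{\left(-5 \right)}} = \frac{-89 - 67}{-455 - 1} = - \frac{156}{-456} = \left(-156\right) \left(- \frac{1}{456}\right) = \frac{13}{38}$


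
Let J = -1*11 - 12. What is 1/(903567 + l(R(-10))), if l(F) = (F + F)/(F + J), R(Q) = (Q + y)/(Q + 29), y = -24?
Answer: 471/425580125 ≈ 1.1067e-6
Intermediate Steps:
R(Q) = (-24 + Q)/(29 + Q) (R(Q) = (Q - 24)/(Q + 29) = (-24 + Q)/(29 + Q))
J = -23 (J = -11 - 12 = -23)
l(F) = 2*F/(-23 + F) (l(F) = (F + F)/(F - 23) = (2*F)/(-23 + F) = 2*F/(-23 + F))
1/(903567 + l(R(-10))) = 1/(903567 + 2*((-24 - 10)/(29 - 10))/(-23 + (-24 - 10)/(29 - 10))) = 1/(903567 + 2*(-34/19)/(-23 - 34/19)) = 1/(903567 + 2*(-34/19)/(-471/19)) = 1/(903567 + 2*(-34/19)*(-19/471)) = 1/(903567 + 68/471) = 1/(425580125/471) = 471/425580125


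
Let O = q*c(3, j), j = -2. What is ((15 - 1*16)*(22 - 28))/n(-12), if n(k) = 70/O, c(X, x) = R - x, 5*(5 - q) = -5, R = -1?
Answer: 18/35 ≈ 0.51429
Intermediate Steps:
q = 6 (q = 5 - 1/5*(-5) = 5 + 1 = 6)
c(X, x) = -1 - x
O = 6 (O = 6*(-1 - 1*(-2)) = 6*(-1 + 2) = 6*1 = 6)
n(k) = 35/3 (n(k) = 70/6 = 70*(1/6) = 35/3)
((15 - 1*16)*(22 - 28))/n(-12) = ((15 - 1*16)*(22 - 28))/(35/3) = ((15 - 16)*(-6))*(3/35) = -1*(-6)*(3/35) = 6*(3/35) = 18/35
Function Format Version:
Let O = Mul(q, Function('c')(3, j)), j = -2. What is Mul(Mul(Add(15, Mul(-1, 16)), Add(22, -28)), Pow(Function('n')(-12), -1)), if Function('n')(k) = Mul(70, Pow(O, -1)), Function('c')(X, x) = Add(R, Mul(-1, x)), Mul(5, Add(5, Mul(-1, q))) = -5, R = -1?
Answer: Rational(18, 35) ≈ 0.51429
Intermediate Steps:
q = 6 (q = Add(5, Mul(Rational(-1, 5), -5)) = Add(5, 1) = 6)
Function('c')(X, x) = Add(-1, Mul(-1, x))
O = 6 (O = Mul(6, Add(-1, Mul(-1, -2))) = Mul(6, Add(-1, 2)) = Mul(6, 1) = 6)
Function('n')(k) = Rational(35, 3) (Function('n')(k) = Mul(70, Pow(6, -1)) = Mul(70, Rational(1, 6)) = Rational(35, 3))
Mul(Mul(Add(15, Mul(-1, 16)), Add(22, -28)), Pow(Function('n')(-12), -1)) = Mul(Mul(Add(15, Mul(-1, 16)), Add(22, -28)), Pow(Rational(35, 3), -1)) = Mul(Mul(Add(15, -16), -6), Rational(3, 35)) = Mul(Mul(-1, -6), Rational(3, 35)) = Mul(6, Rational(3, 35)) = Rational(18, 35)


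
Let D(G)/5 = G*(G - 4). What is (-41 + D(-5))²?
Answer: 33856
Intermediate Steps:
D(G) = 5*G*(-4 + G) (D(G) = 5*(G*(G - 4)) = 5*(G*(-4 + G)) = 5*G*(-4 + G))
(-41 + D(-5))² = (-41 + 5*(-5)*(-4 - 5))² = (-41 + 5*(-5)*(-9))² = (-41 + 225)² = 184² = 33856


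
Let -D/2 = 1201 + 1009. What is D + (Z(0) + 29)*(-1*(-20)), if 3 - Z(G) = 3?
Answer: -3840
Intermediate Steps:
Z(G) = 0 (Z(G) = 3 - 1*3 = 3 - 3 = 0)
D = -4420 (D = -2*(1201 + 1009) = -2*2210 = -4420)
D + (Z(0) + 29)*(-1*(-20)) = -4420 + (0 + 29)*(-1*(-20)) = -4420 + 29*20 = -4420 + 580 = -3840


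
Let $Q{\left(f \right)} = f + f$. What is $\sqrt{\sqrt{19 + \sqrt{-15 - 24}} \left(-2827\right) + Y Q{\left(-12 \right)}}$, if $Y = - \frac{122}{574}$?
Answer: $\frac{\sqrt{420168 - 232857163 \sqrt{19 + i \sqrt{39}}}}{287} \approx 8.919 - 112.06 i$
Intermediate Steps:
$Y = - \frac{61}{287}$ ($Y = \left(-122\right) \frac{1}{574} = - \frac{61}{287} \approx -0.21254$)
$Q{\left(f \right)} = 2 f$
$\sqrt{\sqrt{19 + \sqrt{-15 - 24}} \left(-2827\right) + Y Q{\left(-12 \right)}} = \sqrt{\sqrt{19 + \sqrt{-15 - 24}} \left(-2827\right) - \frac{61 \cdot 2 \left(-12\right)}{287}} = \sqrt{\sqrt{19 + \sqrt{-39}} \left(-2827\right) - - \frac{1464}{287}} = \sqrt{\sqrt{19 + i \sqrt{39}} \left(-2827\right) + \frac{1464}{287}} = \sqrt{- 2827 \sqrt{19 + i \sqrt{39}} + \frac{1464}{287}} = \sqrt{\frac{1464}{287} - 2827 \sqrt{19 + i \sqrt{39}}}$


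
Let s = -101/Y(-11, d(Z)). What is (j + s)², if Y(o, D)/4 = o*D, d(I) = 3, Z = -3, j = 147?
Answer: 380445025/17424 ≈ 21835.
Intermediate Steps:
Y(o, D) = 4*D*o (Y(o, D) = 4*(o*D) = 4*(D*o) = 4*D*o)
s = 101/132 (s = -101/(4*3*(-11)) = -101/(-132) = -101*(-1/132) = 101/132 ≈ 0.76515)
(j + s)² = (147 + 101/132)² = (19505/132)² = 380445025/17424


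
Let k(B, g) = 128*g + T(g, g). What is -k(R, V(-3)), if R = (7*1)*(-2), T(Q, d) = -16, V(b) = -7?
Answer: 912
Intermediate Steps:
R = -14 (R = 7*(-2) = -14)
k(B, g) = -16 + 128*g (k(B, g) = 128*g - 16 = -16 + 128*g)
-k(R, V(-3)) = -(-16 + 128*(-7)) = -(-16 - 896) = -1*(-912) = 912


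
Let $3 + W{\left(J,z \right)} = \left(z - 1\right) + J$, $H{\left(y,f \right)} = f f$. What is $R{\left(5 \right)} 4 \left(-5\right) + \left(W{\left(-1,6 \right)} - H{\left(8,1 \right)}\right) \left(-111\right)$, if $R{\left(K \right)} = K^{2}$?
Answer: $-500$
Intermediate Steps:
$H{\left(y,f \right)} = f^{2}$
$W{\left(J,z \right)} = -4 + J + z$ ($W{\left(J,z \right)} = -3 + \left(\left(z - 1\right) + J\right) = -3 + \left(\left(-1 + z\right) + J\right) = -3 + \left(-1 + J + z\right) = -4 + J + z$)
$R{\left(5 \right)} 4 \left(-5\right) + \left(W{\left(-1,6 \right)} - H{\left(8,1 \right)}\right) \left(-111\right) = 5^{2} \cdot 4 \left(-5\right) + \left(\left(-4 - 1 + 6\right) - 1^{2}\right) \left(-111\right) = 25 \cdot 4 \left(-5\right) + \left(1 - 1\right) \left(-111\right) = 100 \left(-5\right) + \left(1 - 1\right) \left(-111\right) = -500 + 0 \left(-111\right) = -500 + 0 = -500$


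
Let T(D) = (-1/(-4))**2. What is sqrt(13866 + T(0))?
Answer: sqrt(221857)/4 ≈ 117.75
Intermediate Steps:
T(D) = 1/16 (T(D) = (-1*(-1/4))**2 = (1/4)**2 = 1/16)
sqrt(13866 + T(0)) = sqrt(13866 + 1/16) = sqrt(221857/16) = sqrt(221857)/4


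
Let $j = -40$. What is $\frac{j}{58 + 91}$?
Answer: $- \frac{40}{149} \approx -0.26846$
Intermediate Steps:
$\frac{j}{58 + 91} = - \frac{40}{58 + 91} = - \frac{40}{149}$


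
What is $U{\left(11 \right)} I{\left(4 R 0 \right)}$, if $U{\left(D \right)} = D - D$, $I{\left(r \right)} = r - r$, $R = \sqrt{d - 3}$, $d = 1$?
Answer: $0$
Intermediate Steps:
$R = i \sqrt{2}$ ($R = \sqrt{1 - 3} = \sqrt{-2} = i \sqrt{2} \approx 1.4142 i$)
$I{\left(r \right)} = 0$
$U{\left(D \right)} = 0$
$U{\left(11 \right)} I{\left(4 R 0 \right)} = 0 \cdot 0 = 0$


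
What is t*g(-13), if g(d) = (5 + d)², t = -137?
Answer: -8768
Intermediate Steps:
t*g(-13) = -137*(5 - 13)² = -137*(-8)² = -137*64 = -8768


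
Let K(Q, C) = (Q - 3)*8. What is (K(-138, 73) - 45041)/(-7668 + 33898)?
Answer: -46169/26230 ≈ -1.7602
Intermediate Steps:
K(Q, C) = -24 + 8*Q (K(Q, C) = (-3 + Q)*8 = -24 + 8*Q)
(K(-138, 73) - 45041)/(-7668 + 33898) = ((-24 + 8*(-138)) - 45041)/(-7668 + 33898) = ((-24 - 1104) - 45041)/26230 = (-1128 - 45041)*(1/26230) = -46169*1/26230 = -46169/26230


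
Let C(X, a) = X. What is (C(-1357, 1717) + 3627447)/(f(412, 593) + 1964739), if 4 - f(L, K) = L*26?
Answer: 3626090/1954031 ≈ 1.8557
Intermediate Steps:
f(L, K) = 4 - 26*L (f(L, K) = 4 - L*26 = 4 - 26*L)
(C(-1357, 1717) + 3627447)/(f(412, 593) + 1964739) = (-1357 + 3627447)/((4 - 26*412) + 1964739) = 3626090/((4 - 10712) + 1964739) = 3626090/(-10708 + 1964739) = 3626090/1954031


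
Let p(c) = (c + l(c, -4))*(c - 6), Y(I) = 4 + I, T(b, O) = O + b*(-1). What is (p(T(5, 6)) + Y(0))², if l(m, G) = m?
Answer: 36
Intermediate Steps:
T(b, O) = O - b
p(c) = 2*c*(-6 + c) (p(c) = (c + c)*(c - 6) = (2*c)*(-6 + c) = 2*c*(-6 + c))
(p(T(5, 6)) + Y(0))² = (2*(6 - 1*5)*(-6 + (6 - 1*5)) + (4 + 0))² = (2*(6 - 5)*(-6 + (6 - 5)) + 4)² = (2*1*(-6 + 1) + 4)² = (2*1*(-5) + 4)² = (-10 + 4)² = (-6)² = 36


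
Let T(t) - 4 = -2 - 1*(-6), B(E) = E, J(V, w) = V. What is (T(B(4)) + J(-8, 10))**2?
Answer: 0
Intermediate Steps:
T(t) = 8 (T(t) = 4 + (-2 - 1*(-6)) = 4 + (-2 + 6) = 4 + 4 = 8)
(T(B(4)) + J(-8, 10))**2 = (8 - 8)**2 = 0**2 = 0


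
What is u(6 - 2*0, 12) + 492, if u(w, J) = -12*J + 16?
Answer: 364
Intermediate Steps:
u(w, J) = 16 - 12*J
u(6 - 2*0, 12) + 492 = (16 - 12*12) + 492 = (16 - 144) + 492 = -128 + 492 = 364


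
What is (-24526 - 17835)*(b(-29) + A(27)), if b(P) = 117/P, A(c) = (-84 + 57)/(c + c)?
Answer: 11140943/58 ≈ 1.9209e+5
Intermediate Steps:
A(c) = -27/(2*c) (A(c) = -27*1/(2*c) = -27/(2*c))
(-24526 - 17835)*(b(-29) + A(27)) = (-24526 - 17835)*(117/(-29) - 27/2/27) = -42361*(117*(-1/29) - 27/2*1/27) = -42361*(-117/29 - ½) = -42361*(-263/58) = 11140943/58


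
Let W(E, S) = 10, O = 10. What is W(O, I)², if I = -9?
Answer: 100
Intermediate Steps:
W(O, I)² = 10² = 100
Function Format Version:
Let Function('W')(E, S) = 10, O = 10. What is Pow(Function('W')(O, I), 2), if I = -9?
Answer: 100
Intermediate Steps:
Pow(Function('W')(O, I), 2) = Pow(10, 2) = 100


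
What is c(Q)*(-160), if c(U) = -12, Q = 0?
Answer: 1920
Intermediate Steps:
c(Q)*(-160) = -12*(-160) = 1920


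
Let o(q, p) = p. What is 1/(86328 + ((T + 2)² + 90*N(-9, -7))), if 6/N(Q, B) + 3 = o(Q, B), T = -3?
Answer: 1/86275 ≈ 1.1591e-5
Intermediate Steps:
N(Q, B) = 6/(-3 + B)
1/(86328 + ((T + 2)² + 90*N(-9, -7))) = 1/(86328 + ((-3 + 2)² + 90*(6/(-3 - 7)))) = 1/(86328 + ((-1)² + 90*(6/(-10)))) = 1/(86328 + (1 + 90*(6*(-⅒)))) = 1/(86328 + (1 + 90*(-⅗))) = 1/(86328 + (1 - 54)) = 1/(86328 - 53) = 1/86275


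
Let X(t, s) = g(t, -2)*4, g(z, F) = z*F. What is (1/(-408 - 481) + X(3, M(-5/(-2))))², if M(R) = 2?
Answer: 455267569/790321 ≈ 576.05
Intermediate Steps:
g(z, F) = F*z
X(t, s) = -8*t (X(t, s) = -2*t*4 = -8*t)
(1/(-408 - 481) + X(3, M(-5/(-2))))² = (1/(-408 - 481) - 8*3)² = (1/(-889) - 24)² = (-1/889 - 24)² = (-21337/889)² = 455267569/790321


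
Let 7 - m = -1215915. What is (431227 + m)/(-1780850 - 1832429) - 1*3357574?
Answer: -12131853272295/3613279 ≈ -3.3576e+6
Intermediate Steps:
m = 1215922 (m = 7 - 1*(-1215915) = 7 + 1215915 = 1215922)
(431227 + m)/(-1780850 - 1832429) - 1*3357574 = (431227 + 1215922)/(-1780850 - 1832429) - 1*3357574 = 1647149/(-3613279) - 3357574 = 1647149*(-1/3613279) - 3357574 = -1647149/3613279 - 3357574 = -12131853272295/3613279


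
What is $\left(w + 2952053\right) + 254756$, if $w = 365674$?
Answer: $3572483$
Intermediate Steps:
$\left(w + 2952053\right) + 254756 = \left(365674 + 2952053\right) + 254756 = 3317727 + 254756 = 3572483$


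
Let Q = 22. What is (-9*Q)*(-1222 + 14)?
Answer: 239184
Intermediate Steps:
(-9*Q)*(-1222 + 14) = (-9*22)*(-1222 + 14) = -198*(-1208) = 239184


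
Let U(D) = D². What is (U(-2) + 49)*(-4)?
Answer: -212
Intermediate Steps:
(U(-2) + 49)*(-4) = ((-2)² + 49)*(-4) = (4 + 49)*(-4) = 53*(-4) = -212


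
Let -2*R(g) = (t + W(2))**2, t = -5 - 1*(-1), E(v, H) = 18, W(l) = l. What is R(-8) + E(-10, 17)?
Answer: 16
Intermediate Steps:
t = -4 (t = -5 + 1 = -4)
R(g) = -2 (R(g) = -(-4 + 2)**2/2 = -1/2*(-2)**2 = -1/2*4 = -2)
R(-8) + E(-10, 17) = -2 + 18 = 16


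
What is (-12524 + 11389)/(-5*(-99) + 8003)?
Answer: -1135/8498 ≈ -0.13356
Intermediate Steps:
(-12524 + 11389)/(-5*(-99) + 8003) = -1135/(495 + 8003) = -1135/8498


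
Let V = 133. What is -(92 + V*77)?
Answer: -10333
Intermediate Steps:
-(92 + V*77) = -(92 + 133*77) = -(92 + 10241) = -1*10333 = -10333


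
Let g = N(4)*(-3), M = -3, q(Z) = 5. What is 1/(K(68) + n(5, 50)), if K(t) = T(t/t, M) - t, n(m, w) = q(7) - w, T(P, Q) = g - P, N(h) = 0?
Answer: -1/114 ≈ -0.0087719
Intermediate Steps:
g = 0 (g = 0*(-3) = 0)
T(P, Q) = -P (T(P, Q) = 0 - P = -P)
n(m, w) = 5 - w
K(t) = -1 - t (K(t) = -t/t - t = -1*1 - t = -1 - t)
1/(K(68) + n(5, 50)) = 1/((-1 - 1*68) + (5 - 1*50)) = 1/((-1 - 68) + (5 - 50)) = 1/(-69 - 45) = 1/(-114) = -1/114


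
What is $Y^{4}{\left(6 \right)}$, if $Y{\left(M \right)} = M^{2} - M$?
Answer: $810000$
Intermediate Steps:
$Y^{4}{\left(6 \right)} = \left(6 \left(-1 + 6\right)\right)^{4} = \left(6 \cdot 5\right)^{4} = 30^{4} = 810000$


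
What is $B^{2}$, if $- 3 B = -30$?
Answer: $100$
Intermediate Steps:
$B = 10$ ($B = \left(- \frac{1}{3}\right) \left(-30\right) = 10$)
$B^{2} = 10^{2} = 100$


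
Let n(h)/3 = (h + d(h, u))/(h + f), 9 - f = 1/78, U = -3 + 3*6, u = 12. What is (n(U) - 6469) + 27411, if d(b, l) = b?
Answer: 39189502/1871 ≈ 20946.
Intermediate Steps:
U = 15 (U = -3 + 18 = 15)
f = 701/78 (f = 9 - 1/78 = 701/78 ≈ 8.9872)
n(h) = 6*h/(701/78 + h) (n(h) = 3*((h + h)/(h + 701/78)) = 3*((2*h)/(701/78 + h)) = 3*(2*h/(701/78 + h)) = 6*h/(701/78 + h))
(n(U) - 6469) + 27411 = (468*15/(701 + 78*15) - 6469) + 27411 = (468*15/(701 + 1170) - 6469) + 27411 = (468*15/1871 - 6469) + 27411 = (468*15*(1/1871) - 6469) + 27411 = (7020/1871 - 6469) + 27411 = -12096479/1871 + 27411 = 39189502/1871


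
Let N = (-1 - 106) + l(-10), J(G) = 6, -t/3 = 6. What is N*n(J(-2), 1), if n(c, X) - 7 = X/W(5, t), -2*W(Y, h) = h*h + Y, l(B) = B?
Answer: -269217/329 ≈ -818.29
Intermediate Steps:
t = -18 (t = -3*6 = -18)
W(Y, h) = -Y/2 - h²/2 (W(Y, h) = -(h*h + Y)/2 = -(h² + Y)/2 = -(Y + h²)/2 = -Y/2 - h²/2)
n(c, X) = 7 - 2*X/329 (n(c, X) = 7 + X/(-½*5 - ½*(-18)²) = 7 + X/(-5/2 - ½*324) = 7 + X/(-5/2 - 162) = 7 + X/(-329/2) = 7 + X*(-2/329) = 7 - 2*X/329)
N = -117 (N = (-1 - 106) - 10 = -107 - 10 = -117)
N*n(J(-2), 1) = -117*(7 - 2/329*1) = -117*(7 - 2/329) = -117*2301/329 = -269217/329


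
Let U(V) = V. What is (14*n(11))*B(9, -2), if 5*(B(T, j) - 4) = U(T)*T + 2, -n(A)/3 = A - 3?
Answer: -34608/5 ≈ -6921.6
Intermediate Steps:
n(A) = 9 - 3*A (n(A) = -3*(A - 3) = -3*(-3 + A) = 9 - 3*A)
B(T, j) = 22/5 + T**2/5 (B(T, j) = 4 + (T*T + 2)/5 = 4 + (T**2 + 2)/5 = 4 + (2 + T**2)/5 = 4 + (2/5 + T**2/5) = 22/5 + T**2/5)
(14*n(11))*B(9, -2) = (14*(9 - 3*11))*(22/5 + (1/5)*9**2) = (14*(9 - 33))*(22/5 + (1/5)*81) = (14*(-24))*(22/5 + 81/5) = -336*103/5 = -34608/5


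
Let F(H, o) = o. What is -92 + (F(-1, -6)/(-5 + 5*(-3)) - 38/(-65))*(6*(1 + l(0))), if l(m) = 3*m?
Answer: -1127/13 ≈ -86.692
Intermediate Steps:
-92 + (F(-1, -6)/(-5 + 5*(-3)) - 38/(-65))*(6*(1 + l(0))) = -92 + (-6/(-5 + 5*(-3)) - 38/(-65))*(6*(1 + 3*0)) = -92 + (-6/(-5 - 15) - 38*(-1/65))*(6*(1 + 0)) = -92 + (-6/(-20) + 38/65)*(6*1) = -92 + (-6*(-1/20) + 38/65)*6 = -92 + (3/10 + 38/65)*6 = -92 + (23/26)*6 = -92 + 69/13 = -1127/13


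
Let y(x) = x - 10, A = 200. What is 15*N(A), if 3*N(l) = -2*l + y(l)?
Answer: -1050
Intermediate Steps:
y(x) = -10 + x
N(l) = -10/3 - l/3 (N(l) = (-2*l + (-10 + l))/3 = (-10 - l)/3 = -10/3 - l/3)
15*N(A) = 15*(-10/3 - ⅓*200) = 15*(-10/3 - 200/3) = 15*(-70) = -1050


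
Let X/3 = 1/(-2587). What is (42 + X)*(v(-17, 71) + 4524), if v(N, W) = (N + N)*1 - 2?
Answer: 487625688/2587 ≈ 1.8849e+5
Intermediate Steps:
v(N, W) = -2 + 2*N (v(N, W) = (2*N)*1 - 2 = 2*N - 2 = -2 + 2*N)
X = -3/2587 (X = 3/(-2587) = 3*(-1/2587) = -3/2587 ≈ -0.0011596)
(42 + X)*(v(-17, 71) + 4524) = (42 - 3/2587)*((-2 + 2*(-17)) + 4524) = 108651*((-2 - 34) + 4524)/2587 = 108651*(-36 + 4524)/2587 = (108651/2587)*4488 = 487625688/2587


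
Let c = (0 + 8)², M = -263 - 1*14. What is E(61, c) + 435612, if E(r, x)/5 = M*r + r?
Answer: 351432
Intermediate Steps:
M = -277 (M = -263 - 14 = -277)
c = 64 (c = 8² = 64)
E(r, x) = -1380*r (E(r, x) = 5*(-277*r + r) = 5*(-276*r) = -1380*r)
E(61, c) + 435612 = -1380*61 + 435612 = -84180 + 435612 = 351432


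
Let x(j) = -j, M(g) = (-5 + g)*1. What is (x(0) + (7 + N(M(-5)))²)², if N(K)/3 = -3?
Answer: 16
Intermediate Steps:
M(g) = -5 + g
N(K) = -9 (N(K) = 3*(-3) = -9)
(x(0) + (7 + N(M(-5)))²)² = (-1*0 + (7 - 9)²)² = (0 + (-2)²)² = (0 + 4)² = 4² = 16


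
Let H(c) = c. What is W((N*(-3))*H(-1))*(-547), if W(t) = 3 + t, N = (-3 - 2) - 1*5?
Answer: 14769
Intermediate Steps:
N = -10 (N = -5 - 5 = -10)
W((N*(-3))*H(-1))*(-547) = (3 - 10*(-3)*(-1))*(-547) = (3 + 30*(-1))*(-547) = (3 - 30)*(-547) = -27*(-547) = 14769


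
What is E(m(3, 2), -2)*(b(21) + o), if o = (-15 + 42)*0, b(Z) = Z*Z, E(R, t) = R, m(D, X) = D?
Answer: 1323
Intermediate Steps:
b(Z) = Z²
o = 0 (o = 27*0 = 0)
E(m(3, 2), -2)*(b(21) + o) = 3*(21² + 0) = 3*(441 + 0) = 3*441 = 1323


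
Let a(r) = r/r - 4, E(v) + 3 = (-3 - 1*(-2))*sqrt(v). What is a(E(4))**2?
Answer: 9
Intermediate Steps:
E(v) = -3 - sqrt(v) (E(v) = -3 + (-3 - 1*(-2))*sqrt(v) = -3 + (-3 + 2)*sqrt(v) = -3 - sqrt(v))
a(r) = -3 (a(r) = 1 - 4 = -3)
a(E(4))**2 = (-3)**2 = 9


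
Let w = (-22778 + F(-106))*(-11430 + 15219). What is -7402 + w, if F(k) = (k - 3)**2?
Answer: -41296135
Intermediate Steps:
F(k) = (-3 + k)**2
w = -41288733 (w = (-22778 + (-3 - 106)**2)*(-11430 + 15219) = (-22778 + (-109)**2)*3789 = (-22778 + 11881)*3789 = -10897*3789 = -41288733)
-7402 + w = -7402 - 41288733 = -41296135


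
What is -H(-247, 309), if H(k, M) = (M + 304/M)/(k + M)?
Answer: -95785/19158 ≈ -4.9997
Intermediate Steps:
H(k, M) = (M + 304/M)/(M + k)
-H(-247, 309) = -(304 + 309²)/(309*(309 - 247)) = -(304 + 95481)/(309*62) = -95785/(309*62) = -1*95785/19158 = -95785/19158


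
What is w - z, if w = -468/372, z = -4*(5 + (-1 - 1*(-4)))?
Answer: 953/31 ≈ 30.742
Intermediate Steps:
z = -32 (z = -4*(5 + (-1 + 4)) = -4*(5 + 3) = -4*8 = -32)
w = -39/31 (w = -468*1/372 = -39/31 ≈ -1.2581)
w - z = -39/31 - 1*(-32) = -39/31 + 32 = 953/31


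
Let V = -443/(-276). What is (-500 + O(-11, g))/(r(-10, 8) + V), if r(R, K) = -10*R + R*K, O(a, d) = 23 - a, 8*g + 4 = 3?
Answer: -128616/5963 ≈ -21.569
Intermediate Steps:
g = -⅛ (g = -½ + (⅛)*3 = -½ + 3/8 = -⅛ ≈ -0.12500)
V = 443/276 (V = -443*(-1/276) = 443/276 ≈ 1.6051)
r(R, K) = -10*R + K*R
(-500 + O(-11, g))/(r(-10, 8) + V) = (-500 + (23 - 1*(-11)))/(-10*(-10 + 8) + 443/276) = (-500 + (23 + 11))/(-10*(-2) + 443/276) = (-500 + 34)/(20 + 443/276) = -466/5963/276 = -466*276/5963 = -128616/5963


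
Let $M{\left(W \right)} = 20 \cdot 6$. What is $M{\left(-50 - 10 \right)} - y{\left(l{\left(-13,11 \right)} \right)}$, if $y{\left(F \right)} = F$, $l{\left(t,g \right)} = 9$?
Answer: $111$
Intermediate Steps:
$M{\left(W \right)} = 120$
$M{\left(-50 - 10 \right)} - y{\left(l{\left(-13,11 \right)} \right)} = 120 - 9 = 111$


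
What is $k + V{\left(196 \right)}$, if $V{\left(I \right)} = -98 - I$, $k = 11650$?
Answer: $11356$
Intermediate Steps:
$k + V{\left(196 \right)} = 11650 - 294 = 11356$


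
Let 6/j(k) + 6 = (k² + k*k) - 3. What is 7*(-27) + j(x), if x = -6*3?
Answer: -40255/213 ≈ -188.99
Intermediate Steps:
x = -18
j(k) = 6/(-9 + 2*k²) (j(k) = 6/(-6 + ((k² + k*k) - 3)) = 6/(-6 + ((k² + k²) - 3)) = 6/(-6 + (2*k² - 3)) = 6/(-6 + (-3 + 2*k²)) = 6/(-9 + 2*k²))
7*(-27) + j(x) = 7*(-27) + 6/(-9 + 2*(-18)²) = -189 + 6/(-9 + 2*324) = -189 + 6/(-9 + 648) = -189 + 6/639 = -189 + 6*(1/639) = -189 + 2/213 = -40255/213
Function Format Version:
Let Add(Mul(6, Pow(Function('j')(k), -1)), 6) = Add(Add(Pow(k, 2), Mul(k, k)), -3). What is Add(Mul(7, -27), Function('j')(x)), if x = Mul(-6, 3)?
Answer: Rational(-40255, 213) ≈ -188.99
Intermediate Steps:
x = -18
Function('j')(k) = Mul(6, Pow(Add(-9, Mul(2, Pow(k, 2))), -1)) (Function('j')(k) = Mul(6, Pow(Add(-6, Add(Add(Pow(k, 2), Mul(k, k)), -3)), -1)) = Mul(6, Pow(Add(-6, Add(Add(Pow(k, 2), Pow(k, 2)), -3)), -1)) = Mul(6, Pow(Add(-6, Add(Mul(2, Pow(k, 2)), -3)), -1)) = Mul(6, Pow(Add(-6, Add(-3, Mul(2, Pow(k, 2)))), -1)) = Mul(6, Pow(Add(-9, Mul(2, Pow(k, 2))), -1)))
Add(Mul(7, -27), Function('j')(x)) = Add(Mul(7, -27), Mul(6, Pow(Add(-9, Mul(2, Pow(-18, 2))), -1))) = Add(-189, Mul(6, Pow(Add(-9, Mul(2, 324)), -1))) = Add(-189, Mul(6, Pow(Add(-9, 648), -1))) = Add(-189, Mul(6, Pow(639, -1))) = Add(-189, Mul(6, Rational(1, 639))) = Add(-189, Rational(2, 213)) = Rational(-40255, 213)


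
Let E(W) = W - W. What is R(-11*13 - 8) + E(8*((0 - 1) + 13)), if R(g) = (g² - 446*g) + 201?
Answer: 90348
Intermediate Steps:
E(W) = 0
R(g) = 201 + g² - 446*g
R(-11*13 - 8) + E(8*((0 - 1) + 13)) = (201 + (-11*13 - 8)² - 446*(-11*13 - 8)) + 0 = (201 + (-143 - 8)² - 446*(-143 - 8)) + 0 = (201 + (-151)² - 446*(-151)) + 0 = (201 + 22801 + 67346) + 0 = 90348 + 0 = 90348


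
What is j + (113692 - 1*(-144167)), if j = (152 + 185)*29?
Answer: 267632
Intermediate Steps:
j = 9773 (j = 337*29 = 9773)
j + (113692 - 1*(-144167)) = 9773 + (113692 - 1*(-144167)) = 9773 + (113692 + 144167) = 9773 + 257859 = 267632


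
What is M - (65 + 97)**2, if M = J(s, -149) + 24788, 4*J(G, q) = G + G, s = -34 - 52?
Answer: -1499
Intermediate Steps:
s = -86
J(G, q) = G/2 (J(G, q) = (G + G)/4 = (2*G)/4 = G/2)
M = 24745 (M = (1/2)*(-86) + 24788 = -43 + 24788 = 24745)
M - (65 + 97)**2 = 24745 - (65 + 97)**2 = 24745 - 1*162**2 = 24745 - 1*26244 = 24745 - 26244 = -1499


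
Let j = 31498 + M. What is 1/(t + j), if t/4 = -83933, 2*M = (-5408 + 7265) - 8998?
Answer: -2/615609 ≈ -3.2488e-6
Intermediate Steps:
M = -7141/2 (M = ((-5408 + 7265) - 8998)/2 = (1857 - 8998)/2 = (½)*(-7141) = -7141/2 ≈ -3570.5)
t = -335732 (t = 4*(-83933) = -335732)
j = 55855/2 (j = 31498 - 7141/2 = 55855/2 ≈ 27928.)
1/(t + j) = 1/(-335732 + 55855/2) = 1/(-615609/2) = -2/615609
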